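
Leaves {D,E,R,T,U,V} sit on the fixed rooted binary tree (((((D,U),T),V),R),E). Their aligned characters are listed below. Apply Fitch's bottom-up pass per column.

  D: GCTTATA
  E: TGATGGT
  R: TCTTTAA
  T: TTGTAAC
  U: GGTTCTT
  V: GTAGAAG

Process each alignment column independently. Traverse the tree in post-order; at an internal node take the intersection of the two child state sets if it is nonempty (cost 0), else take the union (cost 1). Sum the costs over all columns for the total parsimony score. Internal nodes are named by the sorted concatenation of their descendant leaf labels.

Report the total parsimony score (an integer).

[col 0] DU: children D:{G}, U:{G} ∩→ {G}; cost 0
[col 0] DTU: children DU:{G}, T:{T} ∪→ {G,T}; cost 1
[col 0] DTUV: children DTU:{G,T}, V:{G} ∩→ {G}; cost 0
[col 0] DRTUV: children DTUV:{G}, R:{T} ∪→ {G,T}; cost 1
[col 0] DERTUV: children DRTUV:{G,T}, E:{T} ∩→ {T}; cost 0
[col 1] DU: children D:{C}, U:{G} ∪→ {C,G}; cost 1
[col 1] DTU: children DU:{C,G}, T:{T} ∪→ {C,G,T}; cost 1
[col 1] DTUV: children DTU:{C,G,T}, V:{T} ∩→ {T}; cost 0
[col 1] DRTUV: children DTUV:{T}, R:{C} ∪→ {C,T}; cost 1
[col 1] DERTUV: children DRTUV:{C,T}, E:{G} ∪→ {C,G,T}; cost 1
[col 2] DU: children D:{T}, U:{T} ∩→ {T}; cost 0
[col 2] DTU: children DU:{T}, T:{G} ∪→ {G,T}; cost 1
[col 2] DTUV: children DTU:{G,T}, V:{A} ∪→ {A,G,T}; cost 1
[col 2] DRTUV: children DTUV:{A,G,T}, R:{T} ∩→ {T}; cost 0
[col 2] DERTUV: children DRTUV:{T}, E:{A} ∪→ {A,T}; cost 1
[col 3] DU: children D:{T}, U:{T} ∩→ {T}; cost 0
[col 3] DTU: children DU:{T}, T:{T} ∩→ {T}; cost 0
[col 3] DTUV: children DTU:{T}, V:{G} ∪→ {G,T}; cost 1
[col 3] DRTUV: children DTUV:{G,T}, R:{T} ∩→ {T}; cost 0
[col 3] DERTUV: children DRTUV:{T}, E:{T} ∩→ {T}; cost 0
[col 4] DU: children D:{A}, U:{C} ∪→ {A,C}; cost 1
[col 4] DTU: children DU:{A,C}, T:{A} ∩→ {A}; cost 0
[col 4] DTUV: children DTU:{A}, V:{A} ∩→ {A}; cost 0
[col 4] DRTUV: children DTUV:{A}, R:{T} ∪→ {A,T}; cost 1
[col 4] DERTUV: children DRTUV:{A,T}, E:{G} ∪→ {A,G,T}; cost 1
[col 5] DU: children D:{T}, U:{T} ∩→ {T}; cost 0
[col 5] DTU: children DU:{T}, T:{A} ∪→ {A,T}; cost 1
[col 5] DTUV: children DTU:{A,T}, V:{A} ∩→ {A}; cost 0
[col 5] DRTUV: children DTUV:{A}, R:{A} ∩→ {A}; cost 0
[col 5] DERTUV: children DRTUV:{A}, E:{G} ∪→ {A,G}; cost 1
[col 6] DU: children D:{A}, U:{T} ∪→ {A,T}; cost 1
[col 6] DTU: children DU:{A,T}, T:{C} ∪→ {A,C,T}; cost 1
[col 6] DTUV: children DTU:{A,C,T}, V:{G} ∪→ {A,C,G,T}; cost 1
[col 6] DRTUV: children DTUV:{A,C,G,T}, R:{A} ∩→ {A}; cost 0
[col 6] DERTUV: children DRTUV:{A}, E:{T} ∪→ {A,T}; cost 1
per-site changes: [2, 4, 3, 1, 3, 2, 4]; total = 19

19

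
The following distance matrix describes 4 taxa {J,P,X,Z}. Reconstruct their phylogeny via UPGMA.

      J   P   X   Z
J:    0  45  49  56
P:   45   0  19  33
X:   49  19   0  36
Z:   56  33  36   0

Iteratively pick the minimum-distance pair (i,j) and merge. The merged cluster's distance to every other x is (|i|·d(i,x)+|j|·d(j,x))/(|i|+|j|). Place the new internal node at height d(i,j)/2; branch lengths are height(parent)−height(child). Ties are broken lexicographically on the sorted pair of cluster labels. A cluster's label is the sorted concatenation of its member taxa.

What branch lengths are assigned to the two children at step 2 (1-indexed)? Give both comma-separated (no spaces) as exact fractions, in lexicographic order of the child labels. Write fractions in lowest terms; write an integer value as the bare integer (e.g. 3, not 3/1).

31/4,69/4

iteration 1: select P,X (d=19); attach at lengths (19/2, 19/2); label the merged cluster PX
  updated: d(J,PX)=47, d(PX,Z)=69/2
iteration 2: select PX,Z (d=69/2); attach at lengths (31/4, 69/4); label the merged cluster PXZ
  updated: d(J,PXZ)=50
iteration 3: select J,PXZ (d=50); attach at lengths (25, 31/4); label the merged cluster JPXZ
final tree: (J:25,((P:19/2,X:19/2):31/4,Z:69/4):31/4)
total length: 307/4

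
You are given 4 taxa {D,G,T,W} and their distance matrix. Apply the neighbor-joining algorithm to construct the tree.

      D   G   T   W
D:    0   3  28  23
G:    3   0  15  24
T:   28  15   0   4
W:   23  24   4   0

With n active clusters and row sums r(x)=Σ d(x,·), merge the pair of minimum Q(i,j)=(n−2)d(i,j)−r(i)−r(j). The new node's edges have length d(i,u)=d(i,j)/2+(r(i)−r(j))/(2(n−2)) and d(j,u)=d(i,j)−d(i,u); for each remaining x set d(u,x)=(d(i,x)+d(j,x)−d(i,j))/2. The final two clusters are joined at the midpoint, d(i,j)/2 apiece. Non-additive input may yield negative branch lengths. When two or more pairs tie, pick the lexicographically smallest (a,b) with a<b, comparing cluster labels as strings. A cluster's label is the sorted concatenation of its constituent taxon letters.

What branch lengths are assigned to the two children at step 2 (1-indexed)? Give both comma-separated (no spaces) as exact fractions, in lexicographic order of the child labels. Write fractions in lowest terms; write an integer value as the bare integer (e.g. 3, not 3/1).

step 1: merge (D,G) at d=3, Q=-90; branch lengths D→9/2, G→-3/2; new cluster DG
  updated: d(DG,T)=20, d(DG,W)=22
step 2: merge (DG,T) at d=20, Q=-46; branch lengths DG→19, T→1; new cluster DGT
  updated: d(DGT,W)=3
step 3: merge (DGT,W) at d=3; branch lengths DGT→3/2, W→3/2; new cluster DGTW
final tree: (((D:9/2,G:-3/2):19,T:1):3/2,W:3/2)
total length: 26

19,1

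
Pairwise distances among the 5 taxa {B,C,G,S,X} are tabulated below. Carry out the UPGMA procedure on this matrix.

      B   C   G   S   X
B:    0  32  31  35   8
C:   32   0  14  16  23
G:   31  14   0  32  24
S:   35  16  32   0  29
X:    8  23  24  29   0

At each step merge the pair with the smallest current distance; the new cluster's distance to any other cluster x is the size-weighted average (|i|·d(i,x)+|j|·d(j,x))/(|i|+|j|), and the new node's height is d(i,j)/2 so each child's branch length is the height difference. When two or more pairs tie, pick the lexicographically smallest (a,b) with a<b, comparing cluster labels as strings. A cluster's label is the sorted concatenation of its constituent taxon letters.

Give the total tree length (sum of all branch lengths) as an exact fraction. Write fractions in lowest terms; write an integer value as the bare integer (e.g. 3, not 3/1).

1. join B+X (d=8) ⇒ BX; edges |B|=4, |X|=4
  updated: d(BX,C)=55/2, d(BX,G)=55/2, d(BX,S)=32
2. join C+G (d=14) ⇒ CG; edges |C|=7, |G|=7
  updated: d(BX,CG)=55/2, d(CG,S)=24
3. join CG+S (d=24) ⇒ CGS; edges |CG|=5, |S|=12
  updated: d(BX,CGS)=29
4. join BX+CGS (d=29) ⇒ BCGSX; edges |BX|=21/2, |CGS|=5/2
final tree: ((B:4,X:4):21/2,((C:7,G:7):5,S:12):5/2)
total length: 52

52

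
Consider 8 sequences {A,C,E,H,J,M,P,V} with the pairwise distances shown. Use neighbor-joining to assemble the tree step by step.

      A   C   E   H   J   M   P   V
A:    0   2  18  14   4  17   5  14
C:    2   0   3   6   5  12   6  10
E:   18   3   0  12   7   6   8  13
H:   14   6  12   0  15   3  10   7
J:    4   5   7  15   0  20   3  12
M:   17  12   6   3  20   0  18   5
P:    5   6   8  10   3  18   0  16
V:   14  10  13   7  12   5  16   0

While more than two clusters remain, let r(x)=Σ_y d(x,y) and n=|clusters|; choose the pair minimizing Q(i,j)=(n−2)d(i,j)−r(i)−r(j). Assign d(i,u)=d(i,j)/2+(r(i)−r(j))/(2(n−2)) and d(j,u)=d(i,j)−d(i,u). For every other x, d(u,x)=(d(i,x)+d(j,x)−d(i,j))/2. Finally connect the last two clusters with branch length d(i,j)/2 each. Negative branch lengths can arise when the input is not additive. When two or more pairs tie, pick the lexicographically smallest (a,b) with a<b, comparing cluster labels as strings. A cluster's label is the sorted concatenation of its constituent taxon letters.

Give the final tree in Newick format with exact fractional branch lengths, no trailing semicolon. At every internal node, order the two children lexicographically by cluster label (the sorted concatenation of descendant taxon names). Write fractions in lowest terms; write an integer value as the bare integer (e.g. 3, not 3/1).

1. join H+M (d=3, Q=-130) ⇒ HM; edges |H|=1/3, |M|=8/3
  updated: d(A,HM)=14, d(C,HM)=15/2, d(E,HM)=15/2, d(HM,J)=16, d(HM,P)=25/2, d(HM,V)=9/2
2. join HM+V (d=9/2, Q=-109) ⇒ HMV; edges |HM|=3/2, |V|=3
  updated: d(A,HMV)=47/4, d(C,HMV)=13/2, d(E,HMV)=8, d(HMV,J)=47/4, d(HMV,P)=12
3. join E+HMV (d=8, Q=-62) ⇒ EHMV; edges |E|=13/4, |HMV|=19/4
  updated: d(A,EHMV)=87/8, d(C,EHMV)=3/4, d(EHMV,J)=43/8, d(EHMV,P)=6
4. join C+EHMV (d=3/4, Q=-69/2) ⇒ CEHMV; edges |C|=-7/6, |EHMV|=23/12
  updated: d(A,CEHMV)=97/16, d(CEHMV,J)=77/16, d(CEHMV,P)=45/8
5. join A+CEHMV (d=97/16, Q=-311/16) ⇒ ACEHMV; edges |A|=171/64, |CEHMV|=217/64
  updated: d(ACEHMV,J)=11/8, d(ACEHMV,P)=73/32
6. join ACEHMV+J (d=11/8, Q=-213/32) ⇒ ACEHJMV; edges |ACEHMV|=21/64, |J|=67/64
  updated: d(ACEHJMV,P)=125/64
7. join ACEHJMV+P (d=125/64) ⇒ ACEHJMPV; edges |ACEHJMV|=125/128, |P|=125/128
final tree: (((A:171/64,(C:-7/6,(E:13/4,((H:1/3,M:8/3):3/2,V:3):19/4):23/12):217/64):21/64,J:67/64):125/128,P:125/128)
total length: 1641/64

(((A:171/64,(C:-7/6,(E:13/4,((H:1/3,M:8/3):3/2,V:3):19/4):23/12):217/64):21/64,J:67/64):125/128,P:125/128)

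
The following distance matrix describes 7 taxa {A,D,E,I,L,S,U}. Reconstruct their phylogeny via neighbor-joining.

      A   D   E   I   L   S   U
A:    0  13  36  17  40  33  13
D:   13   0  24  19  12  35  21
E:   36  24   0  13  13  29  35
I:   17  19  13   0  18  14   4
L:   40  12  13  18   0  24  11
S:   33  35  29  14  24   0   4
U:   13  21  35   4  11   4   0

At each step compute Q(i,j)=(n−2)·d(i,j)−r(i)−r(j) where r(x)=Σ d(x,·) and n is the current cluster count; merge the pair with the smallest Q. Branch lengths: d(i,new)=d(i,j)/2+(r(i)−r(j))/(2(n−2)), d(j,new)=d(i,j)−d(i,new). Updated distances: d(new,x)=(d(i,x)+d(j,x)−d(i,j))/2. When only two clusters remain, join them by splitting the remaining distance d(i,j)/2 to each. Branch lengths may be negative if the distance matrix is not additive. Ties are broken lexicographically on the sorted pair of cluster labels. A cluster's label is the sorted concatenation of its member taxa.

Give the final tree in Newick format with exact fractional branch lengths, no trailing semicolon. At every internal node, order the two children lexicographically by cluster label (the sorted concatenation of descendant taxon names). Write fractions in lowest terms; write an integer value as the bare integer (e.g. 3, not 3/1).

((((A:93/10,D:37/10):133/16,(E:10,L:3):107/16):39/16,I:5/16):107/32,(S:85/12,U:-37/12):107/32)

1. join A+D (d=13, Q=-211) ⇒ AD; edges |A|=93/10, |D|=37/10
  updated: d(AD,E)=47/2, d(AD,I)=23/2, d(AD,L)=39/2, d(AD,S)=55/2, d(AD,U)=21/2
2. join E+L (d=13, Q=-147) ⇒ EL; edges |E|=10, |L|=3
  updated: d(AD,EL)=15, d(EL,I)=9, d(EL,S)=20, d(EL,U)=33/2
3. join S+U (d=4, Q=-177/2) ⇒ SU; edges |S|=85/12, |U|=-37/12
  updated: d(AD,SU)=17, d(EL,SU)=65/4, d(I,SU)=7
4. join AD+EL (d=15, Q=-215/4) ⇒ ADEL; edges |AD|=133/16, |EL|=107/16
  updated: d(ADEL,I)=11/4, d(ADEL,SU)=73/8
5. join ADEL+I (d=11/4, Q=-151/8) ⇒ ADEIL; edges |ADEL|=39/16, |I|=5/16
  updated: d(ADEIL,SU)=107/16
6. join ADEIL+SU (d=107/16) ⇒ ADEILSU; edges |ADEIL|=107/32, |SU|=107/32
final tree: ((((A:93/10,D:37/10):133/16,(E:10,L:3):107/16):39/16,I:5/16):107/32,(S:85/12,U:-37/12):107/32)
total length: 871/16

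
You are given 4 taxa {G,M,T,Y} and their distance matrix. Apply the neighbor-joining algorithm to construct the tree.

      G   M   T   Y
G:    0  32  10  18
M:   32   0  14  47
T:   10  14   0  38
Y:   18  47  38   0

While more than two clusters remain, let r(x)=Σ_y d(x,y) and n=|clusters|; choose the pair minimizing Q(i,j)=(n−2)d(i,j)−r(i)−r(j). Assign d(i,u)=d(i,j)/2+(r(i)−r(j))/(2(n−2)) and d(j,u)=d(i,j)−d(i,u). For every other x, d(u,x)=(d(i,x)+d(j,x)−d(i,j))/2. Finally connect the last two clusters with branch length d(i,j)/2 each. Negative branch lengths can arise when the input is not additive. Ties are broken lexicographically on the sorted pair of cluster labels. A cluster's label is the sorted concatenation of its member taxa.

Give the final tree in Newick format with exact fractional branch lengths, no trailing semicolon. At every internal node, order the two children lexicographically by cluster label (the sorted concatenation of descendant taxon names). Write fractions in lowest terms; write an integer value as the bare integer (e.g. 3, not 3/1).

(((G:-7/4,Y:79/4):63/4,M:59/4):-3/8,T:-3/8)

1. join G+Y (d=18, Q=-127) ⇒ GY; edges |G|=-7/4, |Y|=79/4
  updated: d(GY,M)=61/2, d(GY,T)=15
2. join GY+M (d=61/2, Q=-119/2) ⇒ GMY; edges |GY|=63/4, |M|=59/4
  updated: d(GMY,T)=-3/4
3. join GMY+T (d=-3/4) ⇒ GMTY; edges |GMY|=-3/8, |T|=-3/8
final tree: (((G:-7/4,Y:79/4):63/4,M:59/4):-3/8,T:-3/8)
total length: 191/4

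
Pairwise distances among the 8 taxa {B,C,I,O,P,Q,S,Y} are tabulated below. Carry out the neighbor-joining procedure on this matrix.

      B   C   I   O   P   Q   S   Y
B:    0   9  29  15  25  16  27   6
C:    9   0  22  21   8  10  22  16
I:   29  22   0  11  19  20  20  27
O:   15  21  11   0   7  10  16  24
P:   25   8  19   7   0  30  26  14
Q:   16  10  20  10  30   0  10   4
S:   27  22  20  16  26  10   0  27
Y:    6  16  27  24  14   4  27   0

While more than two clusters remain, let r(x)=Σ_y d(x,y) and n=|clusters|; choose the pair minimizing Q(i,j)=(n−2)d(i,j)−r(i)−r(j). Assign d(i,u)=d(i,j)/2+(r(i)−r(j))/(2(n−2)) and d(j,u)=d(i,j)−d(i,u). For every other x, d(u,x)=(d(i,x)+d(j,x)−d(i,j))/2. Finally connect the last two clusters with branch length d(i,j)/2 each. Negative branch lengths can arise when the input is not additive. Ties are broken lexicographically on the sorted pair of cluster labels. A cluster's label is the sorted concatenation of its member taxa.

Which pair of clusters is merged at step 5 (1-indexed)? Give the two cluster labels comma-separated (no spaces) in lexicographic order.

step 1: merge (B,Y) at d=6, Q=-209; branch lengths B→15/4, Y→9/4; new cluster BY
  updated: d(BY,C)=19/2, d(BY,I)=25, d(BY,O)=33/2, d(BY,P)=33/2, d(BY,Q)=7, d(BY,S)=24
step 2: merge (C,P) at d=8, Q=-159; branch lengths C→13/5, P→27/5; new cluster CP
  updated: d(BY,CP)=9, d(CP,I)=33/2, d(CP,O)=10, d(CP,Q)=16, d(CP,S)=20
step 3: merge (BY,CP) at d=9, Q=-117; branch lengths BY→23/4, CP→13/4; new cluster BCPY
  updated: d(BCPY,I)=65/4, d(BCPY,O)=35/4, d(BCPY,Q)=7, d(BCPY,S)=35/2
step 4: merge (Q,S) at d=10, Q=-161/2; branch lengths Q→9/4, S→31/4; new cluster QS
  updated: d(BCPY,QS)=29/4, d(I,QS)=15, d(O,QS)=8
step 5: merge (BCPY,QS) at d=29/4, Q=-48; branch lengths BCPY→33/8, QS→25/8; new cluster BCPQSY
  updated: d(BCPQSY,I)=12, d(BCPQSY,O)=19/4
step 6: merge (BCPQSY,I) at d=12, Q=-111/4; branch lengths BCPQSY→23/8, I→73/8; new cluster BCIPQSY
  updated: d(BCIPQSY,O)=15/8
step 7: merge (BCIPQSY,O) at d=15/8; branch lengths BCIPQSY→15/16, O→15/16; new cluster BCIOPQSY
final tree: (((((B:15/4,Y:9/4):23/4,(C:13/5,P:27/5):13/4):33/8,(Q:9/4,S:31/4):25/8):23/8,I:73/8):15/16,O:15/16)
total length: 433/8

BCPY,QS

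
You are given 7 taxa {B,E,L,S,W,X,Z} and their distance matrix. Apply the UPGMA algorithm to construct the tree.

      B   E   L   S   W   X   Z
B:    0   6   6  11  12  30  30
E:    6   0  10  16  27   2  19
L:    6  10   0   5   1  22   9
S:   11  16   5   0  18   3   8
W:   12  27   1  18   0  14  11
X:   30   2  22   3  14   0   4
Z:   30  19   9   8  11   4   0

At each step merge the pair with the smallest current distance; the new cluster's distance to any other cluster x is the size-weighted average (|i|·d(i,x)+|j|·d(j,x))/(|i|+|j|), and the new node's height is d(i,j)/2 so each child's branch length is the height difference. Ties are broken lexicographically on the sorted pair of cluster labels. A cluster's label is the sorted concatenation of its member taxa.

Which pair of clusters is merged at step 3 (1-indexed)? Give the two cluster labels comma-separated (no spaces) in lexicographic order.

1. join L+W (d=1) ⇒ LW; edges |L|=1/2, |W|=1/2
  updated: d(B,LW)=9, d(E,LW)=37/2, d(LW,S)=23/2, d(LW,X)=18, d(LW,Z)=10
2. join E+X (d=2) ⇒ EX; edges |E|=1, |X|=1
  updated: d(B,EX)=18, d(EX,LW)=73/4, d(EX,S)=19/2, d(EX,Z)=23/2
3. join S+Z (d=8) ⇒ SZ; edges |S|=4, |Z|=4
  updated: d(B,SZ)=41/2, d(EX,SZ)=21/2, d(LW,SZ)=43/4
4. join B+LW (d=9) ⇒ BLW; edges |B|=9/2, |LW|=4
  updated: d(BLW,EX)=109/6, d(BLW,SZ)=14
5. join EX+SZ (d=21/2) ⇒ ESXZ; edges |EX|=17/4, |SZ|=5/4
  updated: d(BLW,ESXZ)=193/12
6. join BLW+ESXZ (d=193/12) ⇒ BELSWXZ; edges |BLW|=85/24, |ESXZ|=67/24
final tree: ((B:9/2,(L:1/2,W:1/2):4):85/24,((E:1,X:1):17/4,(S:4,Z:4):5/4):67/24)
total length: 94/3

S,Z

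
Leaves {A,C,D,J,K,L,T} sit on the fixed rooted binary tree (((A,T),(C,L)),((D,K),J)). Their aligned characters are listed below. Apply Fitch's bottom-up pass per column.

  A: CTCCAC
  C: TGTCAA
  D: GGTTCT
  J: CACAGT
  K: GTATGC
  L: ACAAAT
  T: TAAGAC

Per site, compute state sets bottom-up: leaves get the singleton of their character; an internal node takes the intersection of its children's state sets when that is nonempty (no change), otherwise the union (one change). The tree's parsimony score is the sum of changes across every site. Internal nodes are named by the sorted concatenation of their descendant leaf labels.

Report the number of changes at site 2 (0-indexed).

site 0, node AT: A={C} ∪ T={T} → {C,T} (+1)
site 0, node CL: C={T} ∪ L={A} → {A,T} (+1)
site 0, node ACLT: AT={C,T} ∩ CL={A,T} → {T} (+0)
site 0, node DK: D={G} ∩ K={G} → {G} (+0)
site 0, node DJK: DK={G} ∪ J={C} → {C,G} (+1)
site 0, node ACDJKLT: ACLT={T} ∪ DJK={C,G} → {C,G,T} (+1)
site 1, node AT: A={T} ∪ T={A} → {A,T} (+1)
site 1, node CL: C={G} ∪ L={C} → {C,G} (+1)
site 1, node ACLT: AT={A,T} ∪ CL={C,G} → {A,C,G,T} (+1)
site 1, node DK: D={G} ∪ K={T} → {G,T} (+1)
site 1, node DJK: DK={G,T} ∪ J={A} → {A,G,T} (+1)
site 1, node ACDJKLT: ACLT={A,C,G,T} ∩ DJK={A,G,T} → {A,G,T} (+0)
site 2, node AT: A={C} ∪ T={A} → {A,C} (+1)
site 2, node CL: C={T} ∪ L={A} → {A,T} (+1)
site 2, node ACLT: AT={A,C} ∩ CL={A,T} → {A} (+0)
site 2, node DK: D={T} ∪ K={A} → {A,T} (+1)
site 2, node DJK: DK={A,T} ∪ J={C} → {A,C,T} (+1)
site 2, node ACDJKLT: ACLT={A} ∩ DJK={A,C,T} → {A} (+0)
site 3, node AT: A={C} ∪ T={G} → {C,G} (+1)
site 3, node CL: C={C} ∪ L={A} → {A,C} (+1)
site 3, node ACLT: AT={C,G} ∩ CL={A,C} → {C} (+0)
site 3, node DK: D={T} ∩ K={T} → {T} (+0)
site 3, node DJK: DK={T} ∪ J={A} → {A,T} (+1)
site 3, node ACDJKLT: ACLT={C} ∪ DJK={A,T} → {A,C,T} (+1)
site 4, node AT: A={A} ∩ T={A} → {A} (+0)
site 4, node CL: C={A} ∩ L={A} → {A} (+0)
site 4, node ACLT: AT={A} ∩ CL={A} → {A} (+0)
site 4, node DK: D={C} ∪ K={G} → {C,G} (+1)
site 4, node DJK: DK={C,G} ∩ J={G} → {G} (+0)
site 4, node ACDJKLT: ACLT={A} ∪ DJK={G} → {A,G} (+1)
site 5, node AT: A={C} ∩ T={C} → {C} (+0)
site 5, node CL: C={A} ∪ L={T} → {A,T} (+1)
site 5, node ACLT: AT={C} ∪ CL={A,T} → {A,C,T} (+1)
site 5, node DK: D={T} ∪ K={C} → {C,T} (+1)
site 5, node DJK: DK={C,T} ∩ J={T} → {T} (+0)
site 5, node ACDJKLT: ACLT={A,C,T} ∩ DJK={T} → {T} (+0)
per-site changes: [4, 5, 4, 4, 2, 3]; total = 22

4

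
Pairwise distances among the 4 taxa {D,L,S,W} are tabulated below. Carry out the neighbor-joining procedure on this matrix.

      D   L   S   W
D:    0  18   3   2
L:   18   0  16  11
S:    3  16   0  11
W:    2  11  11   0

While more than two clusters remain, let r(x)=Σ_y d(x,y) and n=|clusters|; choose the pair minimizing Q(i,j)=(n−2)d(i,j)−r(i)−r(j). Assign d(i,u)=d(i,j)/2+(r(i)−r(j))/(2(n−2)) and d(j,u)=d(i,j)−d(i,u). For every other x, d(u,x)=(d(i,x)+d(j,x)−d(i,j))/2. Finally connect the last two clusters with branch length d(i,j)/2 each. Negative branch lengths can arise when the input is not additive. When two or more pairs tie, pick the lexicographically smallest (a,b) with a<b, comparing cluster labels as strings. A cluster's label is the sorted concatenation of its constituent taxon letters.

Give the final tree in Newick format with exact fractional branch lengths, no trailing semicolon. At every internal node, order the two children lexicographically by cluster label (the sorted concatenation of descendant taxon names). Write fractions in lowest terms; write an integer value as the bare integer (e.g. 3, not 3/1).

step 1: merge (D,S) at d=3, Q=-47; branch lengths D→-1/4, S→13/4; new cluster DS
  updated: d(DS,L)=31/2, d(DS,W)=5
step 2: merge (DS,L) at d=31/2, Q=-63/2; branch lengths DS→19/4, L→43/4; new cluster DLS
  updated: d(DLS,W)=1/4
step 3: merge (DLS,W) at d=1/4; branch lengths DLS→1/8, W→1/8; new cluster DLSW
final tree: (((D:-1/4,S:13/4):19/4,L:43/4):1/8,W:1/8)
total length: 75/4

(((D:-1/4,S:13/4):19/4,L:43/4):1/8,W:1/8)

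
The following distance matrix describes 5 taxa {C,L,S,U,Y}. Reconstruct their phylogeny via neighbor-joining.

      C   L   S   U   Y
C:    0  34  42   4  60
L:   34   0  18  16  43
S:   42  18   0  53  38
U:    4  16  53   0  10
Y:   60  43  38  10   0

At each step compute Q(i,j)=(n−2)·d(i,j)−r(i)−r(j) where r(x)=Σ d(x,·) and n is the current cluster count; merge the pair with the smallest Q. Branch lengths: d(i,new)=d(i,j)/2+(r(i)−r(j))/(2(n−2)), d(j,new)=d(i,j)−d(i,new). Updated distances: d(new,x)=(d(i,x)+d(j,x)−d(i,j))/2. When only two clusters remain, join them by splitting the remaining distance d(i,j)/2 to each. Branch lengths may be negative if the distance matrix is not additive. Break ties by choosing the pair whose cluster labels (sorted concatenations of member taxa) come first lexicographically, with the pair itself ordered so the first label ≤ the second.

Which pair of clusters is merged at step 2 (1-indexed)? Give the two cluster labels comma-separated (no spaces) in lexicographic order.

1. join C+U (d=4, Q=-211) ⇒ CU; edges |C|=23/2, |U|=-15/2
  updated: d(CU,L)=23, d(CU,S)=91/2, d(CU,Y)=33
2. join CU+Y (d=33, Q=-299/2) ⇒ CUY; edges |CU|=107/8, |Y|=157/8
  updated: d(CUY,L)=33/2, d(CUY,S)=101/4
3. join CUY+L (d=33/2, Q=-239/4) ⇒ CLUY; edges |CUY|=95/8, |L|=37/8
  updated: d(CLUY,S)=107/8
4. join CLUY+S (d=107/8) ⇒ CLSUY; edges |CLUY|=107/16, |S|=107/16
final tree: ((((C:23/2,U:-15/2):107/8,Y:157/8):95/8,L:37/8):107/16,S:107/16)
total length: 535/8

CU,Y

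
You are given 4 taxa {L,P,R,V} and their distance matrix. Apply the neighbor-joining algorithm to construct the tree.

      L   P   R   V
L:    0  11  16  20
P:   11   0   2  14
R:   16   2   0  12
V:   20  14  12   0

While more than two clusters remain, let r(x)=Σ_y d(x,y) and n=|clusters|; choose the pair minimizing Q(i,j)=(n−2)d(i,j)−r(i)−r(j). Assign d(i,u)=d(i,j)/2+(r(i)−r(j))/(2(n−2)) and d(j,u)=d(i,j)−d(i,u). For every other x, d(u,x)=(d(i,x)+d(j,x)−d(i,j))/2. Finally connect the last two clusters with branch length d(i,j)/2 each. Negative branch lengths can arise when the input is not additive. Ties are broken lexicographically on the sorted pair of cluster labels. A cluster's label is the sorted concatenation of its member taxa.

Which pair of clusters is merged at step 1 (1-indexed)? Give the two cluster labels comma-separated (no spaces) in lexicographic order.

L,V

1. join L+V (d=20, Q=-53) ⇒ LV; edges |L|=41/4, |V|=39/4
  updated: d(LV,P)=5/2, d(LV,R)=4
2. join LV+P (d=5/2, Q=-17/2) ⇒ LPV; edges |LV|=9/4, |P|=1/4
  updated: d(LPV,R)=7/4
3. join LPV+R (d=7/4) ⇒ LPRV; edges |LPV|=7/8, |R|=7/8
final tree: (((L:41/4,V:39/4):9/4,P:1/4):7/8,R:7/8)
total length: 97/4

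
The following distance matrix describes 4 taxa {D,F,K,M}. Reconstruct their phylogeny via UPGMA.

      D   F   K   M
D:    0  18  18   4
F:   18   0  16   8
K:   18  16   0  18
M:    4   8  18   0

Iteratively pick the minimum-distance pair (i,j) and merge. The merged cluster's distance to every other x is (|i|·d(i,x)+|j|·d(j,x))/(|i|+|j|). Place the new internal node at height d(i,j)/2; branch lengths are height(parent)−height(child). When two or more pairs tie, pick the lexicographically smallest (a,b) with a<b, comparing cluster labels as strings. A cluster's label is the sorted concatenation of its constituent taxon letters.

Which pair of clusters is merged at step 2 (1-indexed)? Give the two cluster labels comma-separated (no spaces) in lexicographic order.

DM,F

step 1: merge (D,M) at d=4; branch lengths D→2, M→2; new cluster DM
  updated: d(DM,F)=13, d(DM,K)=18
step 2: merge (DM,F) at d=13; branch lengths DM→9/2, F→13/2; new cluster DFM
  updated: d(DFM,K)=52/3
step 3: merge (DFM,K) at d=52/3; branch lengths DFM→13/6, K→26/3; new cluster DFKM
final tree: (((D:2,M:2):9/2,F:13/2):13/6,K:26/3)
total length: 155/6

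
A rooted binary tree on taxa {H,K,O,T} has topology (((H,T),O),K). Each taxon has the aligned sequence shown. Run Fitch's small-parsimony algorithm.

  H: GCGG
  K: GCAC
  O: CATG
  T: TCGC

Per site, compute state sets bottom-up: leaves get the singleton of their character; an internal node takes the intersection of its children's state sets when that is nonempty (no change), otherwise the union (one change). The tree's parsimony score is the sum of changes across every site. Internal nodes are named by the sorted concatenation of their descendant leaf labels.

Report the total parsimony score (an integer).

7

HT@0: {G} ∪ {T} = {G,T} (union, +1)
HOT@0: {G,T} ∪ {C} = {C,G,T} (union, +1)
HKOT@0: {C,G,T} ∩ {G} = {G} (intersection, +0)
HT@1: {C} ∩ {C} = {C} (intersection, +0)
HOT@1: {C} ∪ {A} = {A,C} (union, +1)
HKOT@1: {A,C} ∩ {C} = {C} (intersection, +0)
HT@2: {G} ∩ {G} = {G} (intersection, +0)
HOT@2: {G} ∪ {T} = {G,T} (union, +1)
HKOT@2: {G,T} ∪ {A} = {A,G,T} (union, +1)
HT@3: {G} ∪ {C} = {C,G} (union, +1)
HOT@3: {C,G} ∩ {G} = {G} (intersection, +0)
HKOT@3: {G} ∪ {C} = {C,G} (union, +1)
per-site changes: [2, 1, 2, 2]; total = 7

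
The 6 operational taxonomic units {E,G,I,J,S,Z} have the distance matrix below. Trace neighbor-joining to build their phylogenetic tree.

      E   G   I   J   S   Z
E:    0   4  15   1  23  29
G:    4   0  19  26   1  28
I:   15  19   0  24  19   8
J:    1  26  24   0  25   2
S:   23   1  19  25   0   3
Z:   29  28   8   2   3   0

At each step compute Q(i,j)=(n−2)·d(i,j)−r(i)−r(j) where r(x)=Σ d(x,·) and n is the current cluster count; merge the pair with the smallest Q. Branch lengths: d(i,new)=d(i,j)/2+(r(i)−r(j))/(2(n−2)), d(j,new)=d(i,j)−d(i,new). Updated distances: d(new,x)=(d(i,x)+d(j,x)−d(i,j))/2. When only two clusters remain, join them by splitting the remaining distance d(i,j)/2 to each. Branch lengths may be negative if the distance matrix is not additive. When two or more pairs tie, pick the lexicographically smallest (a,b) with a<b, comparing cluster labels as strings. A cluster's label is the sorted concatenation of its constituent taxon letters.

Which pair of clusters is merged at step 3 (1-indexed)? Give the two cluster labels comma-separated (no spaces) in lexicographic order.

1. join E+J (d=1, Q=-146) ⇒ EJ; edges |E|=-1/4, |J|=5/4
  updated: d(EJ,G)=29/2, d(EJ,I)=19, d(EJ,S)=47/2, d(EJ,Z)=15
2. join G+S (d=1, Q=-106) ⇒ GS; edges |G|=19/6, |S|=-13/6
  updated: d(EJ,GS)=37/2, d(GS,I)=37/2, d(GS,Z)=15
3. join EJ+GS (d=37/2, Q=-135/2) ⇒ EGJS; edges |EJ|=75/8, |GS|=73/8
  updated: d(EGJS,I)=19/2, d(EGJS,Z)=23/4
4. join EGJS+I (d=19/2, Q=-93/4) ⇒ EGIJS; edges |EGJS|=29/8, |I|=47/8
  updated: d(EGIJS,Z)=17/8
5. join EGIJS+Z (d=17/8) ⇒ EGIJSZ; edges |EGIJS|=17/16, |Z|=17/16
final tree: ((((E:-1/4,J:5/4):75/8,(G:19/6,S:-13/6):73/8):29/8,I:47/8):17/16,Z:17/16)
total length: 257/8

EJ,GS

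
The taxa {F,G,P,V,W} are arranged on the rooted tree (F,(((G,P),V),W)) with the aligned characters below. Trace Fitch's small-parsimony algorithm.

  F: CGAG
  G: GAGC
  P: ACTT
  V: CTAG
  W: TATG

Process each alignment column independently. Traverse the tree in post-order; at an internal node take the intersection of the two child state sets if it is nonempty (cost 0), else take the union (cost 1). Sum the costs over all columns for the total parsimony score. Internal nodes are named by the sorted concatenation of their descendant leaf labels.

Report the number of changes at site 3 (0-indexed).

GP@0: {G} ∪ {A} = {A,G} (union, +1)
GPV@0: {A,G} ∪ {C} = {A,C,G} (union, +1)
GPVW@0: {A,C,G} ∪ {T} = {A,C,G,T} (union, +1)
FGPVW@0: {C} ∩ {A,C,G,T} = {C} (intersection, +0)
GP@1: {A} ∪ {C} = {A,C} (union, +1)
GPV@1: {A,C} ∪ {T} = {A,C,T} (union, +1)
GPVW@1: {A,C,T} ∩ {A} = {A} (intersection, +0)
FGPVW@1: {G} ∪ {A} = {A,G} (union, +1)
GP@2: {G} ∪ {T} = {G,T} (union, +1)
GPV@2: {G,T} ∪ {A} = {A,G,T} (union, +1)
GPVW@2: {A,G,T} ∩ {T} = {T} (intersection, +0)
FGPVW@2: {A} ∪ {T} = {A,T} (union, +1)
GP@3: {C} ∪ {T} = {C,T} (union, +1)
GPV@3: {C,T} ∪ {G} = {C,G,T} (union, +1)
GPVW@3: {C,G,T} ∩ {G} = {G} (intersection, +0)
FGPVW@3: {G} ∩ {G} = {G} (intersection, +0)
per-site changes: [3, 3, 3, 2]; total = 11

2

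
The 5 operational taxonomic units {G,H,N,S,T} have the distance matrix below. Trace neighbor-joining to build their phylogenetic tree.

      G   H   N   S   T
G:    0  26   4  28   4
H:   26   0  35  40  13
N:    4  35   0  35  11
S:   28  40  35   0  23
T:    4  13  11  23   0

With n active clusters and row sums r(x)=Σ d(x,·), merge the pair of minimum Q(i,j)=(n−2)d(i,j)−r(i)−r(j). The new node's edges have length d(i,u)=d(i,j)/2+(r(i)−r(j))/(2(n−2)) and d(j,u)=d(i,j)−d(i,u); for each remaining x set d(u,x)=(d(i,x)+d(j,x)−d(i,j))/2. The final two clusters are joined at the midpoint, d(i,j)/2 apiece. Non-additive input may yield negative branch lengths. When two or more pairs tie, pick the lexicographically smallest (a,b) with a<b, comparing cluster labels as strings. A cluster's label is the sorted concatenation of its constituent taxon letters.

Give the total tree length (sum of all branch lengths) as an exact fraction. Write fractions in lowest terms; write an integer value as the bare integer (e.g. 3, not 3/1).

iteration 1: select G,N (d=4, Q=-135); attach at lengths (-11/6, 35/6); label the merged cluster GN
  updated: d(GN,H)=57/2, d(GN,S)=59/2, d(GN,T)=11/2
iteration 2: select GN,S (d=59/2, Q=-97); attach at lengths (15/2, 22); label the merged cluster GNS
  updated: d(GNS,H)=39/2, d(GNS,T)=-1/2
iteration 3: select GNS,H (d=39/2, Q=-32); attach at lengths (3, 33/2); label the merged cluster GHNS
  updated: d(GHNS,T)=-7/2
iteration 4: select GHNS,T (d=-7/2); attach at lengths (-7/4, -7/4); label the merged cluster GHNST
final tree: ((((G:-11/6,N:35/6):15/2,S:22):3,H:33/2):-7/4,T:-7/4)
total length: 99/2

99/2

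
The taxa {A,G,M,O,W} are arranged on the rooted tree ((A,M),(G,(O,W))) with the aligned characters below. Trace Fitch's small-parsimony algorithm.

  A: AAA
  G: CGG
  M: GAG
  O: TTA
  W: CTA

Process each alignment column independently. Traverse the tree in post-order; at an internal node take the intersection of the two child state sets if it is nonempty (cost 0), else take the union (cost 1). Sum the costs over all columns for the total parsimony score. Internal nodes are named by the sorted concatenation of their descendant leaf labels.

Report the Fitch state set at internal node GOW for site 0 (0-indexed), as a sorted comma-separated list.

site 0, node AM: A={A} ∪ M={G} → {A,G} (+1)
site 0, node OW: O={T} ∪ W={C} → {C,T} (+1)
site 0, node GOW: G={C} ∩ OW={C,T} → {C} (+0)
site 0, node AGMOW: AM={A,G} ∪ GOW={C} → {A,C,G} (+1)
site 1, node AM: A={A} ∩ M={A} → {A} (+0)
site 1, node OW: O={T} ∩ W={T} → {T} (+0)
site 1, node GOW: G={G} ∪ OW={T} → {G,T} (+1)
site 1, node AGMOW: AM={A} ∪ GOW={G,T} → {A,G,T} (+1)
site 2, node AM: A={A} ∪ M={G} → {A,G} (+1)
site 2, node OW: O={A} ∩ W={A} → {A} (+0)
site 2, node GOW: G={G} ∪ OW={A} → {A,G} (+1)
site 2, node AGMOW: AM={A,G} ∩ GOW={A,G} → {A,G} (+0)
per-site changes: [3, 2, 2]; total = 7

C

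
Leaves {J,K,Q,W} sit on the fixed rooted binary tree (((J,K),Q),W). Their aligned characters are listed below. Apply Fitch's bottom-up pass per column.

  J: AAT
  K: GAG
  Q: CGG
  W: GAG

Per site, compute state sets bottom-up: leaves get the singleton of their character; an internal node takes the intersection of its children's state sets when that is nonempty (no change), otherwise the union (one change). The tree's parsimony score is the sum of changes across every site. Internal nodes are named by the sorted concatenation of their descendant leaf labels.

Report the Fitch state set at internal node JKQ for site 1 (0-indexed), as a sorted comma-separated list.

site 0, node JK: J={A} ∪ K={G} → {A,G} (+1)
site 0, node JKQ: JK={A,G} ∪ Q={C} → {A,C,G} (+1)
site 0, node JKQW: JKQ={A,C,G} ∩ W={G} → {G} (+0)
site 1, node JK: J={A} ∩ K={A} → {A} (+0)
site 1, node JKQ: JK={A} ∪ Q={G} → {A,G} (+1)
site 1, node JKQW: JKQ={A,G} ∩ W={A} → {A} (+0)
site 2, node JK: J={T} ∪ K={G} → {G,T} (+1)
site 2, node JKQ: JK={G,T} ∩ Q={G} → {G} (+0)
site 2, node JKQW: JKQ={G} ∩ W={G} → {G} (+0)
per-site changes: [2, 1, 1]; total = 4

A,G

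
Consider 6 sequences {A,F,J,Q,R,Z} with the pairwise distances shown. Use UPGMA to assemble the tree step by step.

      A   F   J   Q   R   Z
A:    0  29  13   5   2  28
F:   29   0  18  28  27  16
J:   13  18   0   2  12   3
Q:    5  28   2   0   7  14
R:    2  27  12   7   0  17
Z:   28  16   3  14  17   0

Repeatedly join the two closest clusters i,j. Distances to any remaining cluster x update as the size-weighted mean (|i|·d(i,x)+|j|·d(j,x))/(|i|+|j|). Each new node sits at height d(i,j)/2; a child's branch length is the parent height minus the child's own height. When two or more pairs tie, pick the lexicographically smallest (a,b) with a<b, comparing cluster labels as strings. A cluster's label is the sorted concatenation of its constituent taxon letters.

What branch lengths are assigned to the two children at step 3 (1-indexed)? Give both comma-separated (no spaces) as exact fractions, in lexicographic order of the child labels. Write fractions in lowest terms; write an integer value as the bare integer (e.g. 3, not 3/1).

13/4,17/4

step 1: merge (A,R) at d=2; branch lengths A→1, R→1; new cluster AR
  updated: d(AR,F)=28, d(AR,J)=25/2, d(AR,Q)=6, d(AR,Z)=45/2
step 2: merge (J,Q) at d=2; branch lengths J→1, Q→1; new cluster JQ
  updated: d(AR,JQ)=37/4, d(F,JQ)=23, d(JQ,Z)=17/2
step 3: merge (JQ,Z) at d=17/2; branch lengths JQ→13/4, Z→17/4; new cluster JQZ
  updated: d(AR,JQZ)=41/3, d(F,JQZ)=62/3
step 4: merge (AR,JQZ) at d=41/3; branch lengths AR→35/6, JQZ→31/12; new cluster AJQRZ
  updated: d(AJQRZ,F)=118/5
step 5: merge (AJQRZ,F) at d=118/5; branch lengths AJQRZ→149/30, F→59/5; new cluster AFJQRZ
final tree: (((A:1,R:1):35/6,((J:1,Q:1):13/4,Z:17/4):31/12):149/30,F:59/5)
total length: 2201/60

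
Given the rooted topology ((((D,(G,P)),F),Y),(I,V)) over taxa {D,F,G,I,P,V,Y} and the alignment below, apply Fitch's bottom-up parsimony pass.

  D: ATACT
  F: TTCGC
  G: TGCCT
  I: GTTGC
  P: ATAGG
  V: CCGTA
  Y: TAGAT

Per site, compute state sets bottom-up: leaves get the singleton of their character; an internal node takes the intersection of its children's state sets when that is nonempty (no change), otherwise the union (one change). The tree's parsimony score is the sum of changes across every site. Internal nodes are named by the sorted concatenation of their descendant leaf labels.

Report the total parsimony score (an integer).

GP@0: {T} ∪ {A} = {A,T} (union, +1)
DGP@0: {A} ∩ {A,T} = {A} (intersection, +0)
DFGP@0: {A} ∪ {T} = {A,T} (union, +1)
DFGPY@0: {A,T} ∩ {T} = {T} (intersection, +0)
IV@0: {G} ∪ {C} = {C,G} (union, +1)
DFGIPVY@0: {T} ∪ {C,G} = {C,G,T} (union, +1)
GP@1: {G} ∪ {T} = {G,T} (union, +1)
DGP@1: {T} ∩ {G,T} = {T} (intersection, +0)
DFGP@1: {T} ∩ {T} = {T} (intersection, +0)
DFGPY@1: {T} ∪ {A} = {A,T} (union, +1)
IV@1: {T} ∪ {C} = {C,T} (union, +1)
DFGIPVY@1: {A,T} ∩ {C,T} = {T} (intersection, +0)
GP@2: {C} ∪ {A} = {A,C} (union, +1)
DGP@2: {A} ∩ {A,C} = {A} (intersection, +0)
DFGP@2: {A} ∪ {C} = {A,C} (union, +1)
DFGPY@2: {A,C} ∪ {G} = {A,C,G} (union, +1)
IV@2: {T} ∪ {G} = {G,T} (union, +1)
DFGIPVY@2: {A,C,G} ∩ {G,T} = {G} (intersection, +0)
GP@3: {C} ∪ {G} = {C,G} (union, +1)
DGP@3: {C} ∩ {C,G} = {C} (intersection, +0)
DFGP@3: {C} ∪ {G} = {C,G} (union, +1)
DFGPY@3: {C,G} ∪ {A} = {A,C,G} (union, +1)
IV@3: {G} ∪ {T} = {G,T} (union, +1)
DFGIPVY@3: {A,C,G} ∩ {G,T} = {G} (intersection, +0)
GP@4: {T} ∪ {G} = {G,T} (union, +1)
DGP@4: {T} ∩ {G,T} = {T} (intersection, +0)
DFGP@4: {T} ∪ {C} = {C,T} (union, +1)
DFGPY@4: {C,T} ∩ {T} = {T} (intersection, +0)
IV@4: {C} ∪ {A} = {A,C} (union, +1)
DFGIPVY@4: {T} ∪ {A,C} = {A,C,T} (union, +1)
per-site changes: [4, 3, 4, 4, 4]; total = 19

19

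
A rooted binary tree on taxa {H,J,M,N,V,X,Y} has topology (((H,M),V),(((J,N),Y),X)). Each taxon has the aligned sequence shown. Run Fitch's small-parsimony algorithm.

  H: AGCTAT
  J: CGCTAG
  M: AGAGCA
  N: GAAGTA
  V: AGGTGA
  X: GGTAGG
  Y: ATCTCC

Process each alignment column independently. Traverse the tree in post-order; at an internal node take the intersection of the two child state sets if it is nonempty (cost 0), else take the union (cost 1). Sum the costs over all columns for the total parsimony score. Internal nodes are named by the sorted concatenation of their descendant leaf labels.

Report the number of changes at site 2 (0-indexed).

4

HM@0: {A} ∩ {A} = {A} (intersection, +0)
HMV@0: {A} ∩ {A} = {A} (intersection, +0)
JN@0: {C} ∪ {G} = {C,G} (union, +1)
JNY@0: {C,G} ∪ {A} = {A,C,G} (union, +1)
JNXY@0: {A,C,G} ∩ {G} = {G} (intersection, +0)
HJMNVXY@0: {A} ∪ {G} = {A,G} (union, +1)
HM@1: {G} ∩ {G} = {G} (intersection, +0)
HMV@1: {G} ∩ {G} = {G} (intersection, +0)
JN@1: {G} ∪ {A} = {A,G} (union, +1)
JNY@1: {A,G} ∪ {T} = {A,G,T} (union, +1)
JNXY@1: {A,G,T} ∩ {G} = {G} (intersection, +0)
HJMNVXY@1: {G} ∩ {G} = {G} (intersection, +0)
HM@2: {C} ∪ {A} = {A,C} (union, +1)
HMV@2: {A,C} ∪ {G} = {A,C,G} (union, +1)
JN@2: {C} ∪ {A} = {A,C} (union, +1)
JNY@2: {A,C} ∩ {C} = {C} (intersection, +0)
JNXY@2: {C} ∪ {T} = {C,T} (union, +1)
HJMNVXY@2: {A,C,G} ∩ {C,T} = {C} (intersection, +0)
HM@3: {T} ∪ {G} = {G,T} (union, +1)
HMV@3: {G,T} ∩ {T} = {T} (intersection, +0)
JN@3: {T} ∪ {G} = {G,T} (union, +1)
JNY@3: {G,T} ∩ {T} = {T} (intersection, +0)
JNXY@3: {T} ∪ {A} = {A,T} (union, +1)
HJMNVXY@3: {T} ∩ {A,T} = {T} (intersection, +0)
HM@4: {A} ∪ {C} = {A,C} (union, +1)
HMV@4: {A,C} ∪ {G} = {A,C,G} (union, +1)
JN@4: {A} ∪ {T} = {A,T} (union, +1)
JNY@4: {A,T} ∪ {C} = {A,C,T} (union, +1)
JNXY@4: {A,C,T} ∪ {G} = {A,C,G,T} (union, +1)
HJMNVXY@4: {A,C,G} ∩ {A,C,G,T} = {A,C,G} (intersection, +0)
HM@5: {T} ∪ {A} = {A,T} (union, +1)
HMV@5: {A,T} ∩ {A} = {A} (intersection, +0)
JN@5: {G} ∪ {A} = {A,G} (union, +1)
JNY@5: {A,G} ∪ {C} = {A,C,G} (union, +1)
JNXY@5: {A,C,G} ∩ {G} = {G} (intersection, +0)
HJMNVXY@5: {A} ∪ {G} = {A,G} (union, +1)
per-site changes: [3, 2, 4, 3, 5, 4]; total = 21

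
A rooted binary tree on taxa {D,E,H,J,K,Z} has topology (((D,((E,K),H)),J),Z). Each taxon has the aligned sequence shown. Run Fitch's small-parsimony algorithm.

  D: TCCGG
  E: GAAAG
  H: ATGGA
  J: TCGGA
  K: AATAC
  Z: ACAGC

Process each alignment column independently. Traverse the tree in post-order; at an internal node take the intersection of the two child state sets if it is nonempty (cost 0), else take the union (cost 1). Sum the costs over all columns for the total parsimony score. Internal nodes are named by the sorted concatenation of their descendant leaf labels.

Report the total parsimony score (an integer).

site 0, node EK: E={G} ∪ K={A} → {A,G} (+1)
site 0, node EHK: EK={A,G} ∩ H={A} → {A} (+0)
site 0, node DEHK: D={T} ∪ EHK={A} → {A,T} (+1)
site 0, node DEHJK: DEHK={A,T} ∩ J={T} → {T} (+0)
site 0, node DEHJKZ: DEHJK={T} ∪ Z={A} → {A,T} (+1)
site 1, node EK: E={A} ∩ K={A} → {A} (+0)
site 1, node EHK: EK={A} ∪ H={T} → {A,T} (+1)
site 1, node DEHK: D={C} ∪ EHK={A,T} → {A,C,T} (+1)
site 1, node DEHJK: DEHK={A,C,T} ∩ J={C} → {C} (+0)
site 1, node DEHJKZ: DEHJK={C} ∩ Z={C} → {C} (+0)
site 2, node EK: E={A} ∪ K={T} → {A,T} (+1)
site 2, node EHK: EK={A,T} ∪ H={G} → {A,G,T} (+1)
site 2, node DEHK: D={C} ∪ EHK={A,G,T} → {A,C,G,T} (+1)
site 2, node DEHJK: DEHK={A,C,G,T} ∩ J={G} → {G} (+0)
site 2, node DEHJKZ: DEHJK={G} ∪ Z={A} → {A,G} (+1)
site 3, node EK: E={A} ∩ K={A} → {A} (+0)
site 3, node EHK: EK={A} ∪ H={G} → {A,G} (+1)
site 3, node DEHK: D={G} ∩ EHK={A,G} → {G} (+0)
site 3, node DEHJK: DEHK={G} ∩ J={G} → {G} (+0)
site 3, node DEHJKZ: DEHJK={G} ∩ Z={G} → {G} (+0)
site 4, node EK: E={G} ∪ K={C} → {C,G} (+1)
site 4, node EHK: EK={C,G} ∪ H={A} → {A,C,G} (+1)
site 4, node DEHK: D={G} ∩ EHK={A,C,G} → {G} (+0)
site 4, node DEHJK: DEHK={G} ∪ J={A} → {A,G} (+1)
site 4, node DEHJKZ: DEHJK={A,G} ∪ Z={C} → {A,C,G} (+1)
per-site changes: [3, 2, 4, 1, 4]; total = 14

14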